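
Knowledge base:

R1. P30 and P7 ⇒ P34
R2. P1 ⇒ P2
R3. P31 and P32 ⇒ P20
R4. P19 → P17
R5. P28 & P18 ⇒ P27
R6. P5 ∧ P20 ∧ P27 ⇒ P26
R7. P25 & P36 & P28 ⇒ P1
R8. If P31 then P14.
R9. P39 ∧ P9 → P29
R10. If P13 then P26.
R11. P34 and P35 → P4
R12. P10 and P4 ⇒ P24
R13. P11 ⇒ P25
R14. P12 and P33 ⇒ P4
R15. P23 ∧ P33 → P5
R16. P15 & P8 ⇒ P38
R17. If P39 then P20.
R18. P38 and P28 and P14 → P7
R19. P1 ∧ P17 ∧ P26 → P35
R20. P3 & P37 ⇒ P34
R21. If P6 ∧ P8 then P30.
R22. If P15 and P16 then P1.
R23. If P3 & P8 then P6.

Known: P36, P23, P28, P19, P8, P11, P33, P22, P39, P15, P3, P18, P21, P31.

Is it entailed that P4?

Yes

P17  (by R4: P19)
P27  (by R5: P28, P18)
P14  (by R8: P31)
P25  (by R13: P11)
P5  (by R15: P23, P33)
P38  (by R16: P15, P8)
P20  (by R17: P39)
P7  (by R18: P38, P28, P14)
P6  (by R23: P3, P8)
P26  (by R6: P5, P20, P27)
P1  (by R7: P25, P36, P28)
P35  (by R19: P1, P17, P26)
P30  (by R21: P6, P8)
P34  (by R1: P30, P7)
P4  (by R11: P34, P35)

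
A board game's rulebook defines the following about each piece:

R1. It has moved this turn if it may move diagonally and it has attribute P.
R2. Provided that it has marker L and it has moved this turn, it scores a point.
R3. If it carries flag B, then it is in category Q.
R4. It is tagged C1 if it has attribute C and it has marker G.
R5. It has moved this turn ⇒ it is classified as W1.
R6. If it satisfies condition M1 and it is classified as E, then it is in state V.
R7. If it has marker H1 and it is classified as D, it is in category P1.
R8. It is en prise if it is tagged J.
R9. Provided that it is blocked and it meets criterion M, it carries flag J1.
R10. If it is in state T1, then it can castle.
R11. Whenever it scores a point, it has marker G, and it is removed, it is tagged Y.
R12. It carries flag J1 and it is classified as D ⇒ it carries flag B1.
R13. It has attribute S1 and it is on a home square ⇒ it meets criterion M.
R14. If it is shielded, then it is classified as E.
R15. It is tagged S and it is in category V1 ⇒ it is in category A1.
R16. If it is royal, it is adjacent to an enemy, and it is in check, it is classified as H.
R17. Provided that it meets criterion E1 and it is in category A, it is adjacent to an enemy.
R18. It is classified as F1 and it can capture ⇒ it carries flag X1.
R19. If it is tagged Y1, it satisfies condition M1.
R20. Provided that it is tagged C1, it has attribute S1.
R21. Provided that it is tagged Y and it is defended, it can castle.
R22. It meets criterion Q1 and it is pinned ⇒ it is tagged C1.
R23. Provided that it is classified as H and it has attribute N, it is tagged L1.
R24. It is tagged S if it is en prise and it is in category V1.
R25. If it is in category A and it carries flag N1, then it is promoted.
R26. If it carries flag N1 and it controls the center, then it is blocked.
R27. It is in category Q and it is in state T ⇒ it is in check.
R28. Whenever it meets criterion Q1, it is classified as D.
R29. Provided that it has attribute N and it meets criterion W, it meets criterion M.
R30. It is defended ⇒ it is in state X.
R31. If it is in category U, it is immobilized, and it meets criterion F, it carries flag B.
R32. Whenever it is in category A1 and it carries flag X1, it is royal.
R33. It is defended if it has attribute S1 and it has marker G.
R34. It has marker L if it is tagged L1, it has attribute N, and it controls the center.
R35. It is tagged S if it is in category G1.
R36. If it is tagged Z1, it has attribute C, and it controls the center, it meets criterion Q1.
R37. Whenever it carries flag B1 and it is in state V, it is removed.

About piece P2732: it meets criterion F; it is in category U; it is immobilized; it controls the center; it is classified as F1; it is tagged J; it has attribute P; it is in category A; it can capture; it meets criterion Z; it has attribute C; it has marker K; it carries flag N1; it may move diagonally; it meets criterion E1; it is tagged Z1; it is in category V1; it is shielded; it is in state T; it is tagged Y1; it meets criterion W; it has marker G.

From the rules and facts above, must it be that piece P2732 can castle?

Forward chaining from the given facts derives: has moved this turn, is tagged C1, is classified as W1, is en prise, is classified as E, is adjacent to an enemy, carries flag X1, satisfies condition M1, has attribute S1, is tagged S, is promoted, is blocked, carries flag B, is defended, meets criterion Q1, is in category Q, is in state V, is in category A1, is in check, is classified as D, is in state X, is royal, is classified as H.
Rules concluding "it can castle": R10 needs "it is in state T1"; R21 needs "it is tagged Y" — none of these are established.

No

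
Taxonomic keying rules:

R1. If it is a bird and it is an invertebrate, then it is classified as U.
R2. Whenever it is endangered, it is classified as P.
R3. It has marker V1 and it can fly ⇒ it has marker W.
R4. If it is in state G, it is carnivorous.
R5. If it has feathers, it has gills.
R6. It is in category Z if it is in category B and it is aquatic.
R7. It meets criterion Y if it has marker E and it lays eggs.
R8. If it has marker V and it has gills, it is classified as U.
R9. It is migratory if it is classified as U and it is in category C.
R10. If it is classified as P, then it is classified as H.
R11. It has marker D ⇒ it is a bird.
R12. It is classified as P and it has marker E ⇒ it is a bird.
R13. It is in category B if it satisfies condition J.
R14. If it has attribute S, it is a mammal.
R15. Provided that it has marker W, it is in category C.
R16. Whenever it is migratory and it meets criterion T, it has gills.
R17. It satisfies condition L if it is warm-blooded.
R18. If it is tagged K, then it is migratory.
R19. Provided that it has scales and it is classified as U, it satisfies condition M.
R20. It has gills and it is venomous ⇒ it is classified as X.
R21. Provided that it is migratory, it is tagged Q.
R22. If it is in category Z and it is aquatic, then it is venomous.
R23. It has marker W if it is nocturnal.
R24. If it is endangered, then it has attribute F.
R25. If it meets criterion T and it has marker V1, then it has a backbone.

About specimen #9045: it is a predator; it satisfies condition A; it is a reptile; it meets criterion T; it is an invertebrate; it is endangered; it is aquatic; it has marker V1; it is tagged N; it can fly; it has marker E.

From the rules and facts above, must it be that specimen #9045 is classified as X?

No

Forward chaining from the given facts derives: is classified as P, has marker W, is classified as H, is a bird, is in category C, has attribute F, has a backbone, is classified as U, is migratory, has gills, is tagged Q.
The only rule concluding "it is classified as X" is R20, which needs "it is venomous"; that is never established.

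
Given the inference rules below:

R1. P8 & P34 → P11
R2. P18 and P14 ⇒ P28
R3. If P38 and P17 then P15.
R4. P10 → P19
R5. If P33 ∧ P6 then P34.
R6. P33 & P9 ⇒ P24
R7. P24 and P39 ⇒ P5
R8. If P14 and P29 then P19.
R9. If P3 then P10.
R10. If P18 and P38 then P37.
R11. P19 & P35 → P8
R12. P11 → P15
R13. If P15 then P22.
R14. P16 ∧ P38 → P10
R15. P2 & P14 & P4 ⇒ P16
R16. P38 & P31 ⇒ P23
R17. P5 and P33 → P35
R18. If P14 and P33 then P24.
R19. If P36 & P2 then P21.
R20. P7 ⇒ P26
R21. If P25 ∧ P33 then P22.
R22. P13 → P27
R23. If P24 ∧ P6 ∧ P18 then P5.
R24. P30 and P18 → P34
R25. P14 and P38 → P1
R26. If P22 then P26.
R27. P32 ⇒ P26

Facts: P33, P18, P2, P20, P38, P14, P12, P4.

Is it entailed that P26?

Forward chaining from the given facts derives: P28, P37, P16, P24, P1, P10, P19.
Rules concluding P26: R20 needs P7; R26 needs P22; R27 needs P32 — none of these are established.

No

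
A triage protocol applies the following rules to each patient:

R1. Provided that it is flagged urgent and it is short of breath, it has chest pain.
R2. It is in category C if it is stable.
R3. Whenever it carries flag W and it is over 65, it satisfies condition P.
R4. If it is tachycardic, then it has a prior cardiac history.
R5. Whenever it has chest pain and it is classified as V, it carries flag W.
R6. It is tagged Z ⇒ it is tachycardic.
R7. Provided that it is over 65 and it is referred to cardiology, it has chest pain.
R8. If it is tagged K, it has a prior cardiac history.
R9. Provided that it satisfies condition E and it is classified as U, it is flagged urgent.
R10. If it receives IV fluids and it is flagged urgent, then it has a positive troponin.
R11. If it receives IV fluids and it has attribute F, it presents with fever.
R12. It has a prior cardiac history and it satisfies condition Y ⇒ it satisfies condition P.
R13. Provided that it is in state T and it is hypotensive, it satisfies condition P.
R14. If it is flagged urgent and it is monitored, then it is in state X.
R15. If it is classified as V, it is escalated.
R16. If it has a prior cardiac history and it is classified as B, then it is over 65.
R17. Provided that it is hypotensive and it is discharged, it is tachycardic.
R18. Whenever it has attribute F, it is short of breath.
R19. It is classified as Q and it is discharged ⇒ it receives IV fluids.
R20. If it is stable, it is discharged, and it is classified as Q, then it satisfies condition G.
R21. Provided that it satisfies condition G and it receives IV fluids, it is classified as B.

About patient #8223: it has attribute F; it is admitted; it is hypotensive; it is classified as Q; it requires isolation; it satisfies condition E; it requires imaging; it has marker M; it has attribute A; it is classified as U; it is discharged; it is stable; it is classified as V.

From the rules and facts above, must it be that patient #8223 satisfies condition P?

Yes

By R9 (it satisfies condition E, it is classified as U): it is flagged urgent.
By R17 (it is hypotensive, it is discharged): it is tachycardic.
By R18 (it has attribute F): it is short of breath.
By R19 (it is classified as Q, it is discharged): it receives IV fluids.
By R20 (it is stable, it is discharged, it is classified as Q): it satisfies condition G.
By R21 (it satisfies condition G, it receives IV fluids): it is classified as B.
By R1 (it is flagged urgent, it is short of breath): it has chest pain.
By R4 (it is tachycardic): it has a prior cardiac history.
By R5 (it has chest pain, it is classified as V): it carries flag W.
By R16 (it has a prior cardiac history, it is classified as B): it is over 65.
By R3 (it carries flag W, it is over 65): it satisfies condition P.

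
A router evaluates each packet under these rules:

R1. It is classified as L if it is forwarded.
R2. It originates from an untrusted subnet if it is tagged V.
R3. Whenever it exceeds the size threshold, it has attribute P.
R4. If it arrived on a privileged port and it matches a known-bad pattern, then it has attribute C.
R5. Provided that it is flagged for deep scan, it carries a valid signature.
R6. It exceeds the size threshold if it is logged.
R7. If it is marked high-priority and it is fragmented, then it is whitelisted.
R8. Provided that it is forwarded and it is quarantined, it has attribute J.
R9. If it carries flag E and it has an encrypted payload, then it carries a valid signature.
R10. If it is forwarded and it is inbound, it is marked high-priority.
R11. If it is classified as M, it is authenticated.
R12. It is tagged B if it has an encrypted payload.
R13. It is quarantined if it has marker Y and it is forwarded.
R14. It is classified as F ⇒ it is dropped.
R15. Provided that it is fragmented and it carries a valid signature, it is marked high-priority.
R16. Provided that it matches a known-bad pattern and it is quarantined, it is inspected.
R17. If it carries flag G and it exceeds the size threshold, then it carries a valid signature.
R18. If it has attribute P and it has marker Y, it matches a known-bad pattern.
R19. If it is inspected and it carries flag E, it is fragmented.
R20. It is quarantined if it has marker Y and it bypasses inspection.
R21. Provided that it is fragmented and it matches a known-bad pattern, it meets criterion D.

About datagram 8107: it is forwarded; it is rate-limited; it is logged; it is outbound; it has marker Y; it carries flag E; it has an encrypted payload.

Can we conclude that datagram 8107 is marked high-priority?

Yes

By R6 (it is logged): it exceeds the size threshold.
By R9 (it carries flag E, it has an encrypted payload): it carries a valid signature.
By R13 (it has marker Y, it is forwarded): it is quarantined.
By R3 (it exceeds the size threshold): it has attribute P.
By R18 (it has attribute P, it has marker Y): it matches a known-bad pattern.
By R16 (it matches a known-bad pattern, it is quarantined): it is inspected.
By R19 (it is inspected, it carries flag E): it is fragmented.
By R15 (it is fragmented, it carries a valid signature): it is marked high-priority.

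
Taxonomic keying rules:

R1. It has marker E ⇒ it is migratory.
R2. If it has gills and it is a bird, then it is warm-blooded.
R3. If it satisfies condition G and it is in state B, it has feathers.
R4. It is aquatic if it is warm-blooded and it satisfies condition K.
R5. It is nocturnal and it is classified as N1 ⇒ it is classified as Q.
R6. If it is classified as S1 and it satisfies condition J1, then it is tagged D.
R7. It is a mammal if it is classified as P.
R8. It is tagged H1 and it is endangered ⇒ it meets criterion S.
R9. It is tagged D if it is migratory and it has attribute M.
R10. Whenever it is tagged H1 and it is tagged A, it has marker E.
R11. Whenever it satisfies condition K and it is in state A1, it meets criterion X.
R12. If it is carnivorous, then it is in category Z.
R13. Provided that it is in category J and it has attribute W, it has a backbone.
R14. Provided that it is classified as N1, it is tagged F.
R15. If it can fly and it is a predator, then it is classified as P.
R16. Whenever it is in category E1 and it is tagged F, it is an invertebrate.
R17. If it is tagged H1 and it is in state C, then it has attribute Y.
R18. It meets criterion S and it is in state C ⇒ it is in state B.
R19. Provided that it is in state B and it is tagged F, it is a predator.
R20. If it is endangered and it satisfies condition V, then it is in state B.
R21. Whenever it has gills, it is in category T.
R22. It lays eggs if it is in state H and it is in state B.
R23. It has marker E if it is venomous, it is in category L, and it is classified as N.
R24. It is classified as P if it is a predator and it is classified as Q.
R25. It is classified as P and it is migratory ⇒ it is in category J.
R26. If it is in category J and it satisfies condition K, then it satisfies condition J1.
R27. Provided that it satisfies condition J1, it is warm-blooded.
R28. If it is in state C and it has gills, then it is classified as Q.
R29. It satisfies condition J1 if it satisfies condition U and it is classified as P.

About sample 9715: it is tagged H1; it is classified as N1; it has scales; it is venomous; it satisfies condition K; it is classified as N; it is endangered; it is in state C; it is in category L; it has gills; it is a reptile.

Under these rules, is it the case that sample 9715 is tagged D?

No

Forward chaining from the given facts derives: meets criterion S, is tagged F, has attribute Y, is in state B, is a predator, is in category T, has marker E, is classified as Q, is migratory, is classified as P, is in category J, satisfies condition J1, is warm-blooded, is aquatic, is a mammal.
Rules concluding "it is tagged D": R6 needs "it is classified as S1"; R9 needs "it has attribute M" — none of these are established.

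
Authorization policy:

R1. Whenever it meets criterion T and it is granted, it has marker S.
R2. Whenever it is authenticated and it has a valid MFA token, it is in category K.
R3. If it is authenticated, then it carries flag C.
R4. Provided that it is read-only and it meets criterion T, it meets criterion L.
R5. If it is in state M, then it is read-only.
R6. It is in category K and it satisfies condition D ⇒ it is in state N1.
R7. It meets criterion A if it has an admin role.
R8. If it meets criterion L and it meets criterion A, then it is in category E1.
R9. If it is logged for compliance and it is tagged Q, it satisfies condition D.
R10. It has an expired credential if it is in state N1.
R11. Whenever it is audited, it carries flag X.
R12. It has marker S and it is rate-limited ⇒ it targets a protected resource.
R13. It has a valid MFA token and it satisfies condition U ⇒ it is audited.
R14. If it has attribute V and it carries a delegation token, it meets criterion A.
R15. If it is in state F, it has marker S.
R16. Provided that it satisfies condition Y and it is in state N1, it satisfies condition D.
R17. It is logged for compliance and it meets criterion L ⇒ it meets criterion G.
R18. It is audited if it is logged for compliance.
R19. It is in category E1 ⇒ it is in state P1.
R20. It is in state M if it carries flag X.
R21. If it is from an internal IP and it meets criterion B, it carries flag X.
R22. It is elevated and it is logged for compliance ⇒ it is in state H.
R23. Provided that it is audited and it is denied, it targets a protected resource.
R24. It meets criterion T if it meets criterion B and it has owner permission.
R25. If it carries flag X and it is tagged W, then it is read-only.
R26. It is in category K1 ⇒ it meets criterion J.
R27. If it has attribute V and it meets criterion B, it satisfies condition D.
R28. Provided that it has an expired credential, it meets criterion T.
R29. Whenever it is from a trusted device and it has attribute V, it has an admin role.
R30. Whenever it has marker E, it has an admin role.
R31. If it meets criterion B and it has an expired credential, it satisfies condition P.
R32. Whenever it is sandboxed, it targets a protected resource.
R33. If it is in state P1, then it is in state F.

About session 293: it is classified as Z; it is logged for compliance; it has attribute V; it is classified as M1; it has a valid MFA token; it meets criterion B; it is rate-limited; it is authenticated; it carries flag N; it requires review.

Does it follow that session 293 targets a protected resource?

Forward chaining from the given facts derives: is in category K, carries flag C, is audited, satisfies condition D, is in state N1, has an expired credential, carries flag X, is in state M, meets criterion T, satisfies condition P, is read-only, meets criterion L, meets criterion G.
Rules concluding "it targets a protected resource": R12 needs "it has marker S"; R23 needs "it is denied"; R32 needs "it is sandboxed" — none of these are established.

No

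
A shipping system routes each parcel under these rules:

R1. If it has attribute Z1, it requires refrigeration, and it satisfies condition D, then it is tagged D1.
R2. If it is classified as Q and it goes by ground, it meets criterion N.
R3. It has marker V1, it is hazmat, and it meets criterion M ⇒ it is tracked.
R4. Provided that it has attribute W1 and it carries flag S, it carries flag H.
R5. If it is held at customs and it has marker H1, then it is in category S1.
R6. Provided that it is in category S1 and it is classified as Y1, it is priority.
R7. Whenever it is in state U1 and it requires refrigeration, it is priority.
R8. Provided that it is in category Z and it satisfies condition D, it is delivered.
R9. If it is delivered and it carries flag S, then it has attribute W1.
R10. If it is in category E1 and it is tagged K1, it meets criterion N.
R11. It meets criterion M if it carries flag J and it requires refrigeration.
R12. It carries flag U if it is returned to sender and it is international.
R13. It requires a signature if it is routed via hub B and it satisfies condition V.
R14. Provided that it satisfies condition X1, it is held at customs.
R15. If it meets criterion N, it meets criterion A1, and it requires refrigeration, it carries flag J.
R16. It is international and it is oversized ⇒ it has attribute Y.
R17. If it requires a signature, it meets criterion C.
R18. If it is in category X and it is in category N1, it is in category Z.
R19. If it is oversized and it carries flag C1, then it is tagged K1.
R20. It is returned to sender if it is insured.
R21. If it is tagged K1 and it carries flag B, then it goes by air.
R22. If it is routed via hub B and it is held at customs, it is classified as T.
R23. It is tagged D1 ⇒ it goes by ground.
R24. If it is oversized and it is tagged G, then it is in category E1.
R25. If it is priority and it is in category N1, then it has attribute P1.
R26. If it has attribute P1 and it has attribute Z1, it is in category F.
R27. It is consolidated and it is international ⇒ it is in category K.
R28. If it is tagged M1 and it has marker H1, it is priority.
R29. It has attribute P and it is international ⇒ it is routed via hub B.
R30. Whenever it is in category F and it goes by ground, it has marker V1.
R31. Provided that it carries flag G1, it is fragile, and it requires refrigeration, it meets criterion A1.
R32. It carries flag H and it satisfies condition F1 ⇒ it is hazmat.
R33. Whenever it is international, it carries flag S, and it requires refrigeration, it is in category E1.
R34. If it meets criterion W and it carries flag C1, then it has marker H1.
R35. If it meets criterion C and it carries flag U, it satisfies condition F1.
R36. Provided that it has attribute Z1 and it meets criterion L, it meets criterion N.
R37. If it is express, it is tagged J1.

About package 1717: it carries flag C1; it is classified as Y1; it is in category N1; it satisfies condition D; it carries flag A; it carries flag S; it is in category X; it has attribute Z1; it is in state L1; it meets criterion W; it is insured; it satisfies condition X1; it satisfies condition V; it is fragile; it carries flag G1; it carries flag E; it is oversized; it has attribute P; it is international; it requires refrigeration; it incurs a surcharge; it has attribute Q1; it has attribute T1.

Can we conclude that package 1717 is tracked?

By R1 (it has attribute Z1, it requires refrigeration, it satisfies condition D): it is tagged D1.
By R14 (it satisfies condition X1): it is held at customs.
By R18 (it is in category X, it is in category N1): it is in category Z.
By R19 (it is oversized, it carries flag C1): it is tagged K1.
By R20 (it is insured): it is returned to sender.
By R23 (it is tagged D1): it goes by ground.
By R29 (it has attribute P, it is international): it is routed via hub B.
By R31 (it carries flag G1, it is fragile, it requires refrigeration): it meets criterion A1.
By R33 (it is international, it carries flag S, it requires refrigeration): it is in category E1.
By R34 (it meets criterion W, it carries flag C1): it has marker H1.
By R5 (it is held at customs, it has marker H1): it is in category S1.
By R6 (it is in category S1, it is classified as Y1): it is priority.
By R8 (it is in category Z, it satisfies condition D): it is delivered.
By R9 (it is delivered, it carries flag S): it has attribute W1.
By R10 (it is in category E1, it is tagged K1): it meets criterion N.
By R12 (it is returned to sender, it is international): it carries flag U.
By R13 (it is routed via hub B, it satisfies condition V): it requires a signature.
By R15 (it meets criterion N, it meets criterion A1, it requires refrigeration): it carries flag J.
By R17 (it requires a signature): it meets criterion C.
By R25 (it is priority, it is in category N1): it has attribute P1.
By R26 (it has attribute P1, it has attribute Z1): it is in category F.
By R30 (it is in category F, it goes by ground): it has marker V1.
By R35 (it meets criterion C, it carries flag U): it satisfies condition F1.
By R4 (it has attribute W1, it carries flag S): it carries flag H.
By R11 (it carries flag J, it requires refrigeration): it meets criterion M.
By R32 (it carries flag H, it satisfies condition F1): it is hazmat.
By R3 (it has marker V1, it is hazmat, it meets criterion M): it is tracked.

Yes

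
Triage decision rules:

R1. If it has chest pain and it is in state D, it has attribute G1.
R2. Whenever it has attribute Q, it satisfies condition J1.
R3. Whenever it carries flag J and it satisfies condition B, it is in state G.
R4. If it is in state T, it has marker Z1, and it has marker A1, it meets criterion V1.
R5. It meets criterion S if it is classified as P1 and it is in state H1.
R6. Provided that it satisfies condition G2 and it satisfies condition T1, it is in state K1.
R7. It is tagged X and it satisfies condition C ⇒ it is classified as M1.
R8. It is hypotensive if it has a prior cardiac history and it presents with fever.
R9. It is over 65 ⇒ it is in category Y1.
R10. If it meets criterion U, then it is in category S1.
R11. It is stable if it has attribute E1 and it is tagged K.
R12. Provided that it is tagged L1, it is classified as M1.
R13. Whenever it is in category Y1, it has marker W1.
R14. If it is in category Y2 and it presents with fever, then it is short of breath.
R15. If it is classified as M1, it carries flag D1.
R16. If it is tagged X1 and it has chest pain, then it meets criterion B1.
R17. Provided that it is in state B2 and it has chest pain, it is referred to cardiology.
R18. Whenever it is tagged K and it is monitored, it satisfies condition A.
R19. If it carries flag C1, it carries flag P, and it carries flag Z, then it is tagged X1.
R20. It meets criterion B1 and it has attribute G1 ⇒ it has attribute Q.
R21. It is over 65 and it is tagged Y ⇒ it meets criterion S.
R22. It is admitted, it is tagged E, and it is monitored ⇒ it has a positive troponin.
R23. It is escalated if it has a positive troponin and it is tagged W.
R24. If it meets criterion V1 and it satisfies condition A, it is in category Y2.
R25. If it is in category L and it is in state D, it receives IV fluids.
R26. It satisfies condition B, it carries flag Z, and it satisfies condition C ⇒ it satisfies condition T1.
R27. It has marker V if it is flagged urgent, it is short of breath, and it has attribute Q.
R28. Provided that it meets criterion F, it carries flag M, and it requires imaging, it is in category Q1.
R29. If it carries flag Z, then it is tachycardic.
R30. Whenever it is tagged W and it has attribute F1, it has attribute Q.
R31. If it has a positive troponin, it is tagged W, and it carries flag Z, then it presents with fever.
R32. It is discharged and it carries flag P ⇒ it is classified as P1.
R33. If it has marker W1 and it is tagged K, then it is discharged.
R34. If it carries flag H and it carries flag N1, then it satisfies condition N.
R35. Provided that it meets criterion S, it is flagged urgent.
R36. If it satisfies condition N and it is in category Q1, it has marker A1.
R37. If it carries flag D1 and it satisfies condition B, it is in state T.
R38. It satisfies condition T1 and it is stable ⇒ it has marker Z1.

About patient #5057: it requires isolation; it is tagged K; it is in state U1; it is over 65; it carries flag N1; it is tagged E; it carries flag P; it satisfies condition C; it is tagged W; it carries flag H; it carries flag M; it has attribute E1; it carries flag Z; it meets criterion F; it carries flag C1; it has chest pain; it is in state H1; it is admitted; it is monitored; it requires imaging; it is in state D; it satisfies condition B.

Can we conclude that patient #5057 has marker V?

Forward chaining from the given facts derives: has attribute G1, is in category Y1, is stable, has marker W1, satisfies condition A, is tagged X1, has a positive troponin, is escalated, satisfies condition T1, is in category Q1, is tachycardic, presents with fever, is discharged, satisfies condition N, has marker A1, has marker Z1, meets criterion B1, has attribute Q, is classified as P1, satisfies condition J1, meets criterion S, is flagged urgent.
The only rule concluding "it has marker V" is R27, which needs "it is short of breath"; that is never established.

No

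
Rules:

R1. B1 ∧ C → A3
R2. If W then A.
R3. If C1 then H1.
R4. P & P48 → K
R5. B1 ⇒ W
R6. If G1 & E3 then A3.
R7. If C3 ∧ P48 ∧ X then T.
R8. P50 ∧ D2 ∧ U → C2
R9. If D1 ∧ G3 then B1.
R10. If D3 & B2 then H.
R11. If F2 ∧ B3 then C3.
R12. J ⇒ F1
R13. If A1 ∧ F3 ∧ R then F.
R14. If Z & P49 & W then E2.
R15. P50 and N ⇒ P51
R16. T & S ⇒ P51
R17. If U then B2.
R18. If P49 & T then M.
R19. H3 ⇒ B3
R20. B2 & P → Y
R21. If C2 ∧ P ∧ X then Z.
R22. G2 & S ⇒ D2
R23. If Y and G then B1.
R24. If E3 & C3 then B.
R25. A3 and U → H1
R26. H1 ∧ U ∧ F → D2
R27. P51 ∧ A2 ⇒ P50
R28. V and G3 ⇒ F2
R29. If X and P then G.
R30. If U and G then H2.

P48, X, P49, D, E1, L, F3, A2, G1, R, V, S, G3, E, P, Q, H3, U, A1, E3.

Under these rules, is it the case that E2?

A3  (by R6: G1, E3)
F  (by R13: A1, F3, R)
B2  (by R17: U)
B3  (by R19: H3)
Y  (by R20: B2, P)
H1  (by R25: A3, U)
D2  (by R26: H1, U, F)
F2  (by R28: V, G3)
G  (by R29: X, P)
C3  (by R11: F2, B3)
B1  (by R23: Y, G)
W  (by R5: B1)
T  (by R7: C3, P48, X)
P51  (by R16: T, S)
P50  (by R27: P51, A2)
C2  (by R8: P50, D2, U)
Z  (by R21: C2, P, X)
E2  (by R14: Z, P49, W)

Yes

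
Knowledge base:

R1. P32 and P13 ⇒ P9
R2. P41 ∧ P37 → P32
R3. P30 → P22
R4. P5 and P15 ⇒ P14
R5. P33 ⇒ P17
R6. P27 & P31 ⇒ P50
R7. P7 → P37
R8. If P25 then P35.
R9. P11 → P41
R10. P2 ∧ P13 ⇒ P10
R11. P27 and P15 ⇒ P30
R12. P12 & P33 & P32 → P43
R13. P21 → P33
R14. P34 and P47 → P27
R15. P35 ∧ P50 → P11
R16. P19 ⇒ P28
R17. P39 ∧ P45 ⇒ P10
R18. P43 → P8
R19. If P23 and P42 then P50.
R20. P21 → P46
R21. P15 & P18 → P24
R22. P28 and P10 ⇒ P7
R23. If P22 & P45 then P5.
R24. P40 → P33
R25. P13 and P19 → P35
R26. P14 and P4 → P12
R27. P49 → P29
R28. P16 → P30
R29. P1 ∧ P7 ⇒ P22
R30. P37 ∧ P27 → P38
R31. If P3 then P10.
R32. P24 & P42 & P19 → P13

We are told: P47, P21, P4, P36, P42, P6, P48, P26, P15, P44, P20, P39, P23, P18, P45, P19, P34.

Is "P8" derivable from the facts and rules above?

P33  (by R13: P21)
P27  (by R14: P34, P47)
P28  (by R16: P19)
P10  (by R17: P39, P45)
P50  (by R19: P23, P42)
P24  (by R21: P15, P18)
P7  (by R22: P28, P10)
P13  (by R32: P24, P42, P19)
P37  (by R7: P7)
P30  (by R11: P27, P15)
P35  (by R25: P13, P19)
P22  (by R3: P30)
P11  (by R15: P35, P50)
P5  (by R23: P22, P45)
P14  (by R4: P5, P15)
P41  (by R9: P11)
P12  (by R26: P14, P4)
P32  (by R2: P41, P37)
P43  (by R12: P12, P33, P32)
P8  (by R18: P43)

Yes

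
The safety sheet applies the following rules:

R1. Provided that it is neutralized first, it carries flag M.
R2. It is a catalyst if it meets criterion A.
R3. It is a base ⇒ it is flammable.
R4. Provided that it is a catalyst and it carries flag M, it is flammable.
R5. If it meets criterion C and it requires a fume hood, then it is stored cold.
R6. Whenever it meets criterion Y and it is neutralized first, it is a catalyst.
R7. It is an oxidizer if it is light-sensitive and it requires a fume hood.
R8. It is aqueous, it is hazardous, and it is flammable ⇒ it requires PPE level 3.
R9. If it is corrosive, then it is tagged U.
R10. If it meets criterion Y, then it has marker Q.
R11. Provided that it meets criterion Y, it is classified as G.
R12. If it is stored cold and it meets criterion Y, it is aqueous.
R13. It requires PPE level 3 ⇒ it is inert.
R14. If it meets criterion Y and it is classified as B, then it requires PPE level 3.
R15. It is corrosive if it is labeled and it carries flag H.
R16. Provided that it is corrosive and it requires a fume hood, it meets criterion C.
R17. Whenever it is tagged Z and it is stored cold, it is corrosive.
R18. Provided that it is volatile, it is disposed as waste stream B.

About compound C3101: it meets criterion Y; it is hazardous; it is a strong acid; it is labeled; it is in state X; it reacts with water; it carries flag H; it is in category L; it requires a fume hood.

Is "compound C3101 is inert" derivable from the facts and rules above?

Forward chaining from the given facts derives: has marker Q, is classified as G, is corrosive, meets criterion C, is stored cold, is tagged U, is aqueous.
The only rule concluding "it is inert" is R13, which needs "it requires PPE level 3"; that is never established.

No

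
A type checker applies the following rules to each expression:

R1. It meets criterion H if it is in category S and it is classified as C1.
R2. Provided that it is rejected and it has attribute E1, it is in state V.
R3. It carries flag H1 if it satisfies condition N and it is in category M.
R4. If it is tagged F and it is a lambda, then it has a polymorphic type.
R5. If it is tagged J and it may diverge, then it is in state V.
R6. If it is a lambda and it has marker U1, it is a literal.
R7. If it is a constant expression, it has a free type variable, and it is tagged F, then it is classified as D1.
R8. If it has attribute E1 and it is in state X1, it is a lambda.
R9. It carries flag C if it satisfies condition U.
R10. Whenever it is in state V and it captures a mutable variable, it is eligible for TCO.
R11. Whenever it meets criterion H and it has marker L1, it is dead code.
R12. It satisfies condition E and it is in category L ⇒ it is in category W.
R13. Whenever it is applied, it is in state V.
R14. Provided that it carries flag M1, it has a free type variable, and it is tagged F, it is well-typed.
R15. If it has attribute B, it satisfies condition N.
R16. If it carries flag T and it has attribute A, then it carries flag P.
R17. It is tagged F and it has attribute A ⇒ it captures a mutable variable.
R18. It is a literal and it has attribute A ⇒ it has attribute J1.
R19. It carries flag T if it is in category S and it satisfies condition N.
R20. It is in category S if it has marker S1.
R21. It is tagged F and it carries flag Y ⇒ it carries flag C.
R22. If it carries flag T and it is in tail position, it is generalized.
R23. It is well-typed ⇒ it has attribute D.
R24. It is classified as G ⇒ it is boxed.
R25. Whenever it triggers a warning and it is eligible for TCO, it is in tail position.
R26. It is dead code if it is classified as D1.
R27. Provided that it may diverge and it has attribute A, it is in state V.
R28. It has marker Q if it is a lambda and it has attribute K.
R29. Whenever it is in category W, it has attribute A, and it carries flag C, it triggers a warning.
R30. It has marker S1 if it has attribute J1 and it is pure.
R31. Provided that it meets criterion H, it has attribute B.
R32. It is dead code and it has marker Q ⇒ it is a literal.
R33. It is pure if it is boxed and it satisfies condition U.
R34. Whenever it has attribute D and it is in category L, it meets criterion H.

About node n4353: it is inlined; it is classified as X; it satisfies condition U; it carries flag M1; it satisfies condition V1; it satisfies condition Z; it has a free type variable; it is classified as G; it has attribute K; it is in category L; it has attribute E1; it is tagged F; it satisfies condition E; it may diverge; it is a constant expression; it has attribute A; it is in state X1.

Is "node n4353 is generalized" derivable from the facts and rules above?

By R7 (it is a constant expression, it has a free type variable, it is tagged F): it is classified as D1.
By R8 (it has attribute E1, it is in state X1): it is a lambda.
By R9 (it satisfies condition U): it carries flag C.
By R12 (it satisfies condition E, it is in category L): it is in category W.
By R14 (it carries flag M1, it has a free type variable, it is tagged F): it is well-typed.
By R17 (it is tagged F, it has attribute A): it captures a mutable variable.
By R23 (it is well-typed): it has attribute D.
By R24 (it is classified as G): it is boxed.
By R26 (it is classified as D1): it is dead code.
By R27 (it may diverge, it has attribute A): it is in state V.
By R28 (it is a lambda, it has attribute K): it has marker Q.
By R29 (it is in category W, it has attribute A, it carries flag C): it triggers a warning.
By R32 (it is dead code, it has marker Q): it is a literal.
By R33 (it is boxed, it satisfies condition U): it is pure.
By R34 (it has attribute D, it is in category L): it meets criterion H.
By R10 (it is in state V, it captures a mutable variable): it is eligible for TCO.
By R18 (it is a literal, it has attribute A): it has attribute J1.
By R25 (it triggers a warning, it is eligible for TCO): it is in tail position.
By R30 (it has attribute J1, it is pure): it has marker S1.
By R31 (it meets criterion H): it has attribute B.
By R15 (it has attribute B): it satisfies condition N.
By R20 (it has marker S1): it is in category S.
By R19 (it is in category S, it satisfies condition N): it carries flag T.
By R22 (it carries flag T, it is in tail position): it is generalized.

Yes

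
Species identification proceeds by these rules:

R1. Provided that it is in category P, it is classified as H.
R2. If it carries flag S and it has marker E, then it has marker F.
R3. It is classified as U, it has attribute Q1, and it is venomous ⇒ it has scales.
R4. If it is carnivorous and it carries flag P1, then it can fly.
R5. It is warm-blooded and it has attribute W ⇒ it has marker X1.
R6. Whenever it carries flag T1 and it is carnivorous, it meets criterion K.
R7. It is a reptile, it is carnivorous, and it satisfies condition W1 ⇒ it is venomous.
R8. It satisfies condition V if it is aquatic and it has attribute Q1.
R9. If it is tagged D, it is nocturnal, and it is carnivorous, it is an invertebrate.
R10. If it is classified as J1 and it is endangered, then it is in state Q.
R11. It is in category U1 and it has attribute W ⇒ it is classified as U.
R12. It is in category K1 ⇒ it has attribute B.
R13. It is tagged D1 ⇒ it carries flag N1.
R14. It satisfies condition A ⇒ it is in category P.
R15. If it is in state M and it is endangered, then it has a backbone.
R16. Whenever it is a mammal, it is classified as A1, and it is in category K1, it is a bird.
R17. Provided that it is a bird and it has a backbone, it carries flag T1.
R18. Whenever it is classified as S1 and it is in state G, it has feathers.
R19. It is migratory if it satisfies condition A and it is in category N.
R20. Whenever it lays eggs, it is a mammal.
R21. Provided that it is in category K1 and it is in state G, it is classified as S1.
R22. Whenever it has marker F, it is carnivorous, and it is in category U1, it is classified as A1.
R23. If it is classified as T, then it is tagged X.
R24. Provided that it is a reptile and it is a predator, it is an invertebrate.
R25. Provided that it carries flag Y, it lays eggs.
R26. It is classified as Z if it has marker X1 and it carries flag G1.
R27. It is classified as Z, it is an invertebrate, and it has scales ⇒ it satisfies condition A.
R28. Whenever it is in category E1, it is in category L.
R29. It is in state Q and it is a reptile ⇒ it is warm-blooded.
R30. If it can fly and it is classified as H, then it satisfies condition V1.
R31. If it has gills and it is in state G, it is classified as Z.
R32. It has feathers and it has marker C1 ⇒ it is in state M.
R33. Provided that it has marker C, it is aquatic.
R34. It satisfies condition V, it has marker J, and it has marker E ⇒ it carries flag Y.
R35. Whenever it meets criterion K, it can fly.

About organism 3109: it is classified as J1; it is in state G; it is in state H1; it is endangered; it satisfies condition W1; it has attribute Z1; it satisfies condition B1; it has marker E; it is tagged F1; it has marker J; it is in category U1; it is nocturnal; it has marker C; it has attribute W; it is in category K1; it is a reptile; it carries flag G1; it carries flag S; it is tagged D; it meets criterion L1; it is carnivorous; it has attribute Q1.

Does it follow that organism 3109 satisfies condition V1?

Forward chaining from the given facts derives: has marker F, is venomous, is an invertebrate, is in state Q, is classified as U, has attribute B, is classified as S1, is classified as A1, is warm-blooded, is aquatic, has scales, has marker X1, satisfies condition V, has feathers, is classified as Z, satisfies condition A, carries flag Y, is in category P, lays eggs, is classified as H, is a mammal, is a bird.
The only rule concluding "it satisfies condition V1" is R30, which needs "it can fly"; that is never established.

No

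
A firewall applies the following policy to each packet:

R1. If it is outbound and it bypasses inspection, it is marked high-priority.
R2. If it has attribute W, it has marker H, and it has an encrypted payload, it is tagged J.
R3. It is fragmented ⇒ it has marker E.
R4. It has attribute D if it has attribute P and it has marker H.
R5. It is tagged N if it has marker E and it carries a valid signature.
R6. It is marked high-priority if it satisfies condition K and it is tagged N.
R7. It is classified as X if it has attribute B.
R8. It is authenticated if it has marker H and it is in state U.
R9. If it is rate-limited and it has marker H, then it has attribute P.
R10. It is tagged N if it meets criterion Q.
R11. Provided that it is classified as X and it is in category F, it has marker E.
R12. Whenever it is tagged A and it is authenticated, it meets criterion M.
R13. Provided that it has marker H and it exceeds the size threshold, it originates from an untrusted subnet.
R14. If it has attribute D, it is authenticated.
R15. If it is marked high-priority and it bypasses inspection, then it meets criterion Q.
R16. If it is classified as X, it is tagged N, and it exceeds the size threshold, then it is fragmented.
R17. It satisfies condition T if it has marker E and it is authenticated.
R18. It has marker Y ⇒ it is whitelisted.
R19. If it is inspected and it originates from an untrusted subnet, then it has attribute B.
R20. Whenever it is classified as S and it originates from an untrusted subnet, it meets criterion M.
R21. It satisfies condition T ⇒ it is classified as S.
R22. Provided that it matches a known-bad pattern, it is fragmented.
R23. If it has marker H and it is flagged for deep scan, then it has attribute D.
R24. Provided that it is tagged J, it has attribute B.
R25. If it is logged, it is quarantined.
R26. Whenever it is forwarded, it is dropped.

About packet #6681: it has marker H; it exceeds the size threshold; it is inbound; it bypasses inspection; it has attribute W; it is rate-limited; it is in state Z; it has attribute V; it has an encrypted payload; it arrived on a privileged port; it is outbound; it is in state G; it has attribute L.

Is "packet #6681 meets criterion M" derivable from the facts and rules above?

By R1 (it is outbound, it bypasses inspection): it is marked high-priority.
By R2 (it has attribute W, it has marker H, it has an encrypted payload): it is tagged J.
By R9 (it is rate-limited, it has marker H): it has attribute P.
By R13 (it has marker H, it exceeds the size threshold): it originates from an untrusted subnet.
By R15 (it is marked high-priority, it bypasses inspection): it meets criterion Q.
By R24 (it is tagged J): it has attribute B.
By R4 (it has attribute P, it has marker H): it has attribute D.
By R7 (it has attribute B): it is classified as X.
By R10 (it meets criterion Q): it is tagged N.
By R14 (it has attribute D): it is authenticated.
By R16 (it is classified as X, it is tagged N, it exceeds the size threshold): it is fragmented.
By R3 (it is fragmented): it has marker E.
By R17 (it has marker E, it is authenticated): it satisfies condition T.
By R21 (it satisfies condition T): it is classified as S.
By R20 (it is classified as S, it originates from an untrusted subnet): it meets criterion M.

Yes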